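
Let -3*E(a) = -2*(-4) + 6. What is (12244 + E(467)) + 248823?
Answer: 783187/3 ≈ 2.6106e+5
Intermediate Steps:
E(a) = -14/3 (E(a) = -(-2*(-4) + 6)/3 = -(8 + 6)/3 = -1/3*14 = -14/3)
(12244 + E(467)) + 248823 = (12244 - 14/3) + 248823 = 36718/3 + 248823 = 783187/3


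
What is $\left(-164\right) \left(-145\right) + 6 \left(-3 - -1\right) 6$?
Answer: $23708$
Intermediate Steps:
$\left(-164\right) \left(-145\right) + 6 \left(-3 - -1\right) 6 = 23780 + 6 \left(-3 + 1\right) 6 = 23780 + 6 \left(-2\right) 6 = 23780 - 72 = 23708$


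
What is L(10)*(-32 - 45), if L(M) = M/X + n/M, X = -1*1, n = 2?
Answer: 3773/5 ≈ 754.60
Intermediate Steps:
X = -1
L(M) = -M + 2/M (L(M) = M/(-1) + 2/M = M*(-1) + 2/M = -M + 2/M)
L(10)*(-32 - 45) = (-1*10 + 2/10)*(-32 - 45) = (-10 + 2*(⅒))*(-77) = (-10 + ⅕)*(-77) = -49/5*(-77) = 3773/5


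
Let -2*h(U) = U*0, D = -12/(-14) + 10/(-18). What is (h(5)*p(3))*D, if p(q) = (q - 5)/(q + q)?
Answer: 0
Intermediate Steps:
p(q) = (-5 + q)/(2*q) (p(q) = (-5 + q)/((2*q)) = (-5 + q)*(1/(2*q)) = (-5 + q)/(2*q))
D = 19/63 (D = -12*(-1/14) + 10*(-1/18) = 6/7 - 5/9 = 19/63 ≈ 0.30159)
h(U) = 0 (h(U) = -U*0/2 = -1/2*0 = 0)
(h(5)*p(3))*D = (0*((1/2)*(-5 + 3)/3))*(19/63) = (0*((1/2)*(1/3)*(-2)))*(19/63) = (0*(-1/3))*(19/63) = 0*(19/63) = 0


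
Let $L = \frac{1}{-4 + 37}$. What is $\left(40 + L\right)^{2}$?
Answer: $\frac{1745041}{1089} \approx 1602.4$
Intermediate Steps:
$L = \frac{1}{33} \approx 0.030303$
$\left(40 + L\right)^{2} = \left(40 + \frac{1}{33}\right)^{2} = \left(\frac{1321}{33}\right)^{2} = \frac{1745041}{1089}$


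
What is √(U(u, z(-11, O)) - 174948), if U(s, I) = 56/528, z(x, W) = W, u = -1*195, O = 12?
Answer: I*√762073026/66 ≈ 418.27*I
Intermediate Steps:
u = -195
U(s, I) = 7/66 (U(s, I) = 56*(1/528) = 7/66)
√(U(u, z(-11, O)) - 174948) = √(7/66 - 174948) = √(-11546561/66) = I*√762073026/66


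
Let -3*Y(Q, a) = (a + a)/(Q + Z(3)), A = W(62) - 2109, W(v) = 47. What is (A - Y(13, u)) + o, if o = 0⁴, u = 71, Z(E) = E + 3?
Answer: -117392/57 ≈ -2059.5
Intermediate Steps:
Z(E) = 3 + E
A = -2062 (A = 47 - 2109 = -2062)
Y(Q, a) = -2*a/(3*(6 + Q)) (Y(Q, a) = -(a + a)/(3*(Q + (3 + 3))) = -2*a/(3*(Q + 6)) = -2*a/(3*(6 + Q)))
o = 0
(A - Y(13, u)) + o = (-2062 - (-2)*71/(18 + 3*13)) + 0 = (-2062 - (-2)*71/(18 + 39)) + 0 = (-2062 - (-2)*71/57) + 0 = (-2062 - 1*(-142/57)) + 0 = (-2062 + 142/57) + 0 = -117392/57 + 0 = -117392/57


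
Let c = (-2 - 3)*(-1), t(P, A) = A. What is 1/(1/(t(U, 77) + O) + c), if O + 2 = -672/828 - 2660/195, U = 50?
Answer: 54311/272452 ≈ 0.19934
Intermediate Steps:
O = -14758/897 (O = -2 + (-672/828 - 2660/195) = -2 + (-672*1/828 - 2660*1/195) = -2 + (-56/69 - 532/39) = -2 - 12964/897 = -14758/897 ≈ -16.453)
c = 5 (c = -5*(-1) = 5)
1/(1/(t(U, 77) + O) + c) = 1/(1/(77 - 14758/897) + 5) = 1/(1/(54311/897) + 5) = 1/(897/54311 + 5) = 1/(272452/54311) = 54311/272452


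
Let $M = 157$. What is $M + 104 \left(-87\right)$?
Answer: $-8891$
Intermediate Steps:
$M + 104 \left(-87\right) = 157 + 104 \left(-87\right) = 157 - 9048 = -8891$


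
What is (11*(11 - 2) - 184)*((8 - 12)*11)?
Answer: 3740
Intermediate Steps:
(11*(11 - 2) - 184)*((8 - 12)*11) = (11*9 - 184)*(-4*11) = (99 - 184)*(-44) = -85*(-44) = 3740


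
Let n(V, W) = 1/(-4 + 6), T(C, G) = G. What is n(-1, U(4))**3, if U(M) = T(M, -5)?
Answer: 1/8 ≈ 0.12500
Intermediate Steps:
U(M) = -5
n(V, W) = 1/2
n(-1, U(4))**3 = (1/2)**3 = 1/8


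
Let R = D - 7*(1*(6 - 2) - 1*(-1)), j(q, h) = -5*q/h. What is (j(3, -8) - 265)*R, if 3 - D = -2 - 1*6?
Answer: 6315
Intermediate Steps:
j(q, h) = -5*q/h
D = 11 (D = 3 - (-2 - 1*6) = 3 - (-2 - 6) = 3 - 1*(-8) = 3 + 8 = 11)
R = -24 (R = 11 - 7*(1*(6 - 2) - 1*(-1)) = 11 - 7*(1*4 + 1) = 11 - 7*(4 + 1) = 11 - 7*5 = 11 - 35 = -24)
(j(3, -8) - 265)*R = (-5*3/(-8) - 265)*(-24) = (-5*3*(-1/8) - 265)*(-24) = (15/8 - 265)*(-24) = -2105/8*(-24) = 6315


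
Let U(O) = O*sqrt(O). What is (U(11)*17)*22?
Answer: 4114*sqrt(11) ≈ 13645.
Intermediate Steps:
U(O) = O**(3/2)
(U(11)*17)*22 = (11**(3/2)*17)*22 = ((11*sqrt(11))*17)*22 = (187*sqrt(11))*22 = 4114*sqrt(11)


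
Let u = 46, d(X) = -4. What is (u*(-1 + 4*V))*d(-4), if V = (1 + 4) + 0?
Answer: -3496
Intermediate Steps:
V = 5 (V = 5 + 0 = 5)
(u*(-1 + 4*V))*d(-4) = (46*(-1 + 4*5))*(-4) = (46*(-1 + 20))*(-4) = (46*19)*(-4) = 874*(-4) = -3496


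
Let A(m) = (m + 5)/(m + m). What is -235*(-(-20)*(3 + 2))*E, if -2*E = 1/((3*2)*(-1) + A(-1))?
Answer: -5875/4 ≈ -1468.8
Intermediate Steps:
A(m) = (5 + m)/(2*m) (A(m) = (5 + m)/((2*m)) = (5 + m)*(1/(2*m)) = (5 + m)/(2*m))
E = 1/16 (E = -1/(2*((3*2)*(-1) + (1/2)*(5 - 1)/(-1))) = -1/(2*(6*(-1) + (1/2)*(-1)*4)) = -1/(2*(-6 - 2)) = -1/2/(-8) = -1/2*(-1/8) = 1/16 ≈ 0.062500)
-235*(-(-20)*(3 + 2))*E = -235*(-(-20)*(3 + 2))/16 = -235*(-(-20)*5)/16 = -235*(-4*(-25))/16 = -23500/16 = -235*25/4 = -5875/4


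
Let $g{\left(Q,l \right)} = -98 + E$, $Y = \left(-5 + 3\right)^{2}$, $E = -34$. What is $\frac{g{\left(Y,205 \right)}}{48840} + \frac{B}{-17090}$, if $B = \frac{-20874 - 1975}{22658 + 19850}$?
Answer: $- \frac{71800759}{26879083640} \approx -0.0026712$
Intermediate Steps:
$Y = 4$ ($Y = \left(-2\right)^{2} = 4$)
$B = - \frac{22849}{42508} \approx -0.53752$
$g{\left(Q,l \right)} = -132$ ($g{\left(Q,l \right)} = -98 - 34 = -132$)
$\frac{g{\left(Y,205 \right)}}{48840} + \frac{B}{-17090} = - \frac{132}{48840} - \frac{22849}{42508 \left(-17090\right)} = \left(-132\right) \frac{1}{48840} - - \frac{22849}{726461720} = - \frac{1}{370} + \frac{22849}{726461720} = - \frac{71800759}{26879083640}$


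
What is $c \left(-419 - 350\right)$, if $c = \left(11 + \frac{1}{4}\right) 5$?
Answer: $- \frac{173025}{4} \approx -43256.0$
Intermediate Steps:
$c = \frac{225}{4}$ ($c = \left(11 + \frac{1}{4}\right) 5 = \frac{45}{4} \cdot 5 = \frac{225}{4} \approx 56.25$)
$c \left(-419 - 350\right) = \frac{225 \left(-419 - 350\right)}{4} = \frac{225}{4} \left(-769\right) = - \frac{173025}{4}$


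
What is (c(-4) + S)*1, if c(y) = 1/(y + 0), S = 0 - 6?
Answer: -25/4 ≈ -6.2500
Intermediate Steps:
S = -6
c(y) = 1/y
(c(-4) + S)*1 = (1/(-4) - 6)*1 = (-¼ - 6)*1 = -25/4*1 = -25/4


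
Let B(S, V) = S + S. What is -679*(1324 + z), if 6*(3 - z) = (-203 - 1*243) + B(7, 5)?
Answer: -949921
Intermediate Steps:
B(S, V) = 2*S
z = 75 (z = 3 - ((-203 - 1*243) + 2*7)/6 = 3 - ((-203 - 243) + 14)/6 = 3 - (-446 + 14)/6 = 3 - 1/6*(-432) = 3 + 72 = 75)
-679*(1324 + z) = -679*(1324 + 75) = -679*1399 = -949921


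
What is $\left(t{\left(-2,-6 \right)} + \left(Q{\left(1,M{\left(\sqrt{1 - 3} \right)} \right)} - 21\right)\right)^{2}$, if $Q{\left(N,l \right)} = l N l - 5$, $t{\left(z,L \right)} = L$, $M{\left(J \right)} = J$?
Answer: $1156$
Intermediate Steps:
$Q{\left(N,l \right)} = -5 + N l^{2}$ ($Q{\left(N,l \right)} = N l l - 5 = N l^{2} - 5 = -5 + N l^{2}$)
$\left(t{\left(-2,-6 \right)} + \left(Q{\left(1,M{\left(\sqrt{1 - 3} \right)} \right)} - 21\right)\right)^{2} = \left(-6 - \left(26 + 2\right)\right)^{2} = \left(-6 + \left(\left(-5 + 1 \left(-2\right)\right) - 21\right)\right)^{2} = \left(-6 - 28\right)^{2} = \left(-34\right)^{2} = 1156$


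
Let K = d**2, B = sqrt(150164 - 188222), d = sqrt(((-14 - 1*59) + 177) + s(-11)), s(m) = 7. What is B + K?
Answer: 111 + I*sqrt(38058) ≈ 111.0 + 195.08*I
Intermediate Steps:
d = sqrt(111) (d = sqrt(((-14 - 1*59) + 177) + 7) = sqrt(((-14 - 59) + 177) + 7) = sqrt((-73 + 177) + 7) = sqrt(104 + 7) = sqrt(111) ≈ 10.536)
B = I*sqrt(38058) (B = sqrt(-38058) = I*sqrt(38058) ≈ 195.08*I)
K = 111 (K = (sqrt(111))**2 = 111)
B + K = I*sqrt(38058) + 111 = 111 + I*sqrt(38058)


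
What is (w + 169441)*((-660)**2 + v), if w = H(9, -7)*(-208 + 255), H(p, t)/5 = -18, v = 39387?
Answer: 78473077257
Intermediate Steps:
H(p, t) = -90 (H(p, t) = 5*(-18) = -90)
w = -4230 (w = -90*(-208 + 255) = -90*47 = -4230)
(w + 169441)*((-660)**2 + v) = (-4230 + 169441)*((-660)**2 + 39387) = 165211*(435600 + 39387) = 165211*474987 = 78473077257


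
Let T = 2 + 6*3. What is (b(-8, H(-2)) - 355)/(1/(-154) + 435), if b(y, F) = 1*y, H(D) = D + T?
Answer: -55902/66989 ≈ -0.83450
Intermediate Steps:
T = 20 (T = 2 + 18 = 20)
H(D) = 20 + D (H(D) = D + 20 = 20 + D)
b(y, F) = y
(b(-8, H(-2)) - 355)/(1/(-154) + 435) = (-8 - 355)/(1/(-154) + 435) = -363/(-1/154 + 435) = -363/66989/154 = -363*154/66989 = -55902/66989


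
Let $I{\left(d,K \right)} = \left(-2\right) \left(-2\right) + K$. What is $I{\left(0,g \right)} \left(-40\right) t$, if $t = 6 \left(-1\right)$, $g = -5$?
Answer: $-240$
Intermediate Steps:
$I{\left(d,K \right)} = 4 + K$
$t = -6$
$I{\left(0,g \right)} \left(-40\right) t = \left(4 - 5\right) \left(-40\right) \left(-6\right) = \left(-1\right) \left(-40\right) \left(-6\right) = 40 \left(-6\right) = -240$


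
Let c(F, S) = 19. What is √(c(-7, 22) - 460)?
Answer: 21*I ≈ 21.0*I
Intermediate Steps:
√(c(-7, 22) - 460) = √(19 - 460) = √(-441) = 21*I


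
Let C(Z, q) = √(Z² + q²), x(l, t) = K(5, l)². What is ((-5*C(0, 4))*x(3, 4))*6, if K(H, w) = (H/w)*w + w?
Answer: -7680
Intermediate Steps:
K(H, w) = H + w
x(l, t) = (5 + l)²
((-5*C(0, 4))*x(3, 4))*6 = ((-5*√(0² + 4²))*(5 + 3)²)*6 = (-5*√(0 + 16)*8²)*6 = (-5*√16*64)*6 = (-5*4*64)*6 = -20*64*6 = -1280*6 = -7680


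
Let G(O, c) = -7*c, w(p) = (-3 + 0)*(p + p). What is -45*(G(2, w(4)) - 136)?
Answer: -1440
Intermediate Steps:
w(p) = -6*p
-45*(G(2, w(4)) - 136) = -45*(-(-42)*4 - 136) = -45*(-7*(-24) - 136) = -45*(168 - 136) = -45*32 = -1440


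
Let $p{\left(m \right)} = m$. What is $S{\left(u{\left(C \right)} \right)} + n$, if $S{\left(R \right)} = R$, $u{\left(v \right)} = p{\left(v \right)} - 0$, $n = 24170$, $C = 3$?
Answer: $24173$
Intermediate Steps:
$u{\left(v \right)} = v$ ($u{\left(v \right)} = v - 0 = v + 0 = v$)
$S{\left(u{\left(C \right)} \right)} + n = 3 + 24170 = 24173$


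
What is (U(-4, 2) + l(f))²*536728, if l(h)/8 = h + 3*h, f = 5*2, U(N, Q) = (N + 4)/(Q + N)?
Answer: 54960947200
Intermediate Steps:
U(N, Q) = (4 + N)/(N + Q)
f = 10
l(h) = 32*h (l(h) = 8*(h + 3*h) = 8*(4*h) = 32*h)
(U(-4, 2) + l(f))²*536728 = ((4 - 4)/(-4 + 2) + 32*10)²*536728 = (0/(-2) + 320)²*536728 = (-½*0 + 320)²*536728 = (0 + 320)²*536728 = 320²*536728 = 102400*536728 = 54960947200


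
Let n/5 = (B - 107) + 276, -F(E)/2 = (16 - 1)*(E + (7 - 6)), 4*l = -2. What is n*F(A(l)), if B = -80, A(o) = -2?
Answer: 13350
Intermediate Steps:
l = -½ (l = (¼)*(-2) = -½ ≈ -0.50000)
F(E) = -30 - 30*E (F(E) = -2*(16 - 1)*(E + (7 - 6)) = -30*(E + 1) = -30*(1 + E) = -2*(15 + 15*E) = -30 - 30*E)
n = 445 (n = 5*((-80 - 107) + 276) = 5*(-187 + 276) = 5*89 = 445)
n*F(A(l)) = 445*(-30 - 30*(-2)) = 445*(-30 + 60) = 445*30 = 13350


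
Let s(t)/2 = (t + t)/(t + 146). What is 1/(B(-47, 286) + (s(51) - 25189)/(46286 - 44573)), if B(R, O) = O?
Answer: 337461/91551817 ≈ 0.0036860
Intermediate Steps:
s(t) = 4*t/(146 + t) (s(t) = 2*((t + t)/(t + 146)) = 2*((2*t)/(146 + t)) = 2*(2*t/(146 + t)) = 4*t/(146 + t))
1/(B(-47, 286) + (s(51) - 25189)/(46286 - 44573)) = 1/(286 + (4*51/(146 + 51) - 25189)/(46286 - 44573)) = 1/(286 + (4*51/197 - 25189)/1713) = 1/(286 + (4*51*(1/197) - 25189)*(1/1713)) = 1/(286 + (204/197 - 25189)*(1/1713)) = 1/(286 - 4962029/197*1/1713) = 1/(286 - 4962029/337461) = 1/(91551817/337461) = 337461/91551817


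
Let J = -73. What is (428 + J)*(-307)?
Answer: -108985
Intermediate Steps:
(428 + J)*(-307) = (428 - 73)*(-307) = 355*(-307) = -108985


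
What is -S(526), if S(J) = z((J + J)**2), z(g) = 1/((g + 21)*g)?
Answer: -1/1224816984400 ≈ -8.1645e-13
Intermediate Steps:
z(g) = 1/(g*(21 + g)) (z(g) = 1/((21 + g)*g) = 1/(g*(21 + g)))
S(J) = 1/(4*J**2*(21 + 4*J**2)) (S(J) = 1/(((J + J)**2)*(21 + (J + J)**2)) = 1/(((2*J)**2)*(21 + (2*J)**2)) = 1/(((4*J**2))*(21 + 4*J**2)) = (1/(4*J**2))/(21 + 4*J**2) = 1/(4*J**2*(21 + 4*J**2)))
-S(526) = -1/(16*526**4 + 84*526**2) = -1/(16*76549608976 + 84*276676) = -1/(1224793743616 + 23240784) = -1/1224816984400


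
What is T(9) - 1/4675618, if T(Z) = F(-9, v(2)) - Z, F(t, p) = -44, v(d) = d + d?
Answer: -247807755/4675618 ≈ -53.000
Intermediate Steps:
v(d) = 2*d
T(Z) = -44 - Z
T(9) - 1/4675618 = (-44 - 1*9) - 1/4675618 = (-44 - 9) - 1*1/4675618 = -53 - 1/4675618 = -247807755/4675618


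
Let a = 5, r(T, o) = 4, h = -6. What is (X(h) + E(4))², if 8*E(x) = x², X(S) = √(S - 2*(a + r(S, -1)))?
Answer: -20 + 8*I*√6 ≈ -20.0 + 19.596*I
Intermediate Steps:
X(S) = √(-18 + S) (X(S) = √(S - 2*(5 + 4)) = √(S - 2*9) = √(S - 18) = √(-18 + S))
E(x) = x²/8
(X(h) + E(4))² = (√(-18 - 6) + (⅛)*4²)² = (√(-24) + (⅛)*16)² = (2*I*√6 + 2)² = (2 + 2*I*√6)²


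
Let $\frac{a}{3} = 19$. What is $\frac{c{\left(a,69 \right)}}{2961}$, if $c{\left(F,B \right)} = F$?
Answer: $\frac{19}{987} \approx 0.01925$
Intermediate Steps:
$a = 57$ ($a = 3 \cdot 19 = 57$)
$\frac{c{\left(a,69 \right)}}{2961} = \frac{57}{2961} = 57 \cdot \frac{1}{2961} = \frac{19}{987}$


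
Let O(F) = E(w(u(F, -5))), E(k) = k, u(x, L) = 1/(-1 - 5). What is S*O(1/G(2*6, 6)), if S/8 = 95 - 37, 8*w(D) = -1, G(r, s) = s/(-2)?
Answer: -58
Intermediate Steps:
G(r, s) = -s/2 (G(r, s) = s*(-½) = -s/2)
u(x, L) = -⅙ (u(x, L) = 1/(-6) = -⅙)
w(D) = -⅛ (w(D) = (⅛)*(-1) = -⅛)
O(F) = -⅛
S = 464 (S = 8*(95 - 37) = 8*58 = 464)
S*O(1/G(2*6, 6)) = 464*(-⅛) = -58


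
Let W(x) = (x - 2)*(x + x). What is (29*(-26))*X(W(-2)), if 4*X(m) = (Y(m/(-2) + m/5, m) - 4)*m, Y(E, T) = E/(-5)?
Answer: 229216/25 ≈ 9168.6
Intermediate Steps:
W(x) = 2*x*(-2 + x) (W(x) = (-2 + x)*(2*x) = 2*x*(-2 + x))
Y(E, T) = -E/5 (Y(E, T) = E*(-⅕) = -E/5)
X(m) = m*(-4 + 3*m/50)/4 (X(m) = ((-(m/(-2) + m/5)/5 - 4)*m)/4 = ((-(m*(-½) + m*(⅕))/5 - 4)*m)/4 = ((-(-m/2 + m/5)/5 - 4)*m)/4 = ((-(-3)*m/50 - 4)*m)/4 = ((3*m/50 - 4)*m)/4 = ((-4 + 3*m/50)*m)/4 = (m*(-4 + 3*m/50))/4 = m*(-4 + 3*m/50)/4)
(29*(-26))*X(W(-2)) = (29*(-26))*((2*(-2)*(-2 - 2))*(-200 + 3*(2*(-2)*(-2 - 2)))/200) = -377*2*(-2)*(-4)*(-200 + 3*(2*(-2)*(-4)))/100 = -377*16*(-200 + 3*16)/100 = -377*16*(-200 + 48)/100 = -377*16*(-152)/100 = -754*(-304/25) = 229216/25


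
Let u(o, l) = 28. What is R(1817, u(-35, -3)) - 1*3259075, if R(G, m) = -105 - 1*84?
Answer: -3259264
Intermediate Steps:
R(G, m) = -189 (R(G, m) = -105 - 84 = -189)
R(1817, u(-35, -3)) - 1*3259075 = -189 - 1*3259075 = -189 - 3259075 = -3259264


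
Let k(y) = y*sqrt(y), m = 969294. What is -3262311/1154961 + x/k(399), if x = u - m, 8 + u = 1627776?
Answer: -362479/128329 + 658474*sqrt(399)/159201 ≈ 79.794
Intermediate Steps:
u = 1627768 (u = -8 + 1627776 = 1627768)
k(y) = y**(3/2)
x = 658474 (x = 1627768 - 1*969294 = 1627768 - 969294 = 658474)
-3262311/1154961 + x/k(399) = -3262311/1154961 + 658474/(399**(3/2)) = -3262311*1/1154961 + 658474/((399*sqrt(399))) = -362479/128329 + 658474*(sqrt(399)/159201) = -362479/128329 + 658474*sqrt(399)/159201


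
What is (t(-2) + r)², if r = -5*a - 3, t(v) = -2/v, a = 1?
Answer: 49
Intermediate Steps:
r = -8 (r = -5*1 - 3 = -5 - 3 = -8)
(t(-2) + r)² = (-2/(-2) - 8)² = (-2*(-½) - 8)² = (1 - 8)² = (-7)² = 49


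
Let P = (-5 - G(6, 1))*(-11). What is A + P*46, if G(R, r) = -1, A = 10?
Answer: 2034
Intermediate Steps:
P = 44 (P = (-5 - 1*(-1))*(-11) = (-5 + 1)*(-11) = -4*(-11) = 44)
A + P*46 = 10 + 44*46 = 10 + 2024 = 2034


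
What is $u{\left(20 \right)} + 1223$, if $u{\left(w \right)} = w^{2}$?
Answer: $1623$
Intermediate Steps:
$u{\left(20 \right)} + 1223 = 20^{2} + 1223 = 400 + 1223 = 1623$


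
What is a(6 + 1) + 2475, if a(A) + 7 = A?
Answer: 2475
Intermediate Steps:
a(A) = -7 + A
a(6 + 1) + 2475 = (-7 + (6 + 1)) + 2475 = (-7 + 7) + 2475 = 0 + 2475 = 2475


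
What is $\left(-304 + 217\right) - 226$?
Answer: $-313$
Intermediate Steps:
$\left(-304 + 217\right) - 226 = -87 - 226 = -313$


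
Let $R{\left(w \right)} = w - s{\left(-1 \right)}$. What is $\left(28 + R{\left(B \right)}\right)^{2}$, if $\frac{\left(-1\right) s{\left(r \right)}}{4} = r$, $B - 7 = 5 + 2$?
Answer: $1444$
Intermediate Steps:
$B = 14$ ($B = 7 + \left(5 + 2\right) = 7 + 7 = 14$)
$s{\left(r \right)} = - 4 r$
$R{\left(w \right)} = -4 + w$ ($R{\left(w \right)} = w - \left(-4\right) \left(-1\right) = w - 4 = -4 + w$)
$\left(28 + R{\left(B \right)}\right)^{2} = \left(28 + \left(-4 + 14\right)\right)^{2} = \left(28 + 10\right)^{2} = 38^{2} = 1444$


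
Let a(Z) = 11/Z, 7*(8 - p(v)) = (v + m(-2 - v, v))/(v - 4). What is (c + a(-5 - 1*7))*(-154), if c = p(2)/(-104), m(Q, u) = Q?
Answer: 23837/156 ≈ 152.80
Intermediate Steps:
p(v) = 8 + 2/(7*(-4 + v)) (p(v) = 8 - (v + (-2 - v))/(7*(v - 4)) = 8 - (-2)/(7*(-4 + v)) = 8 + 2/(7*(-4 + v)))
c = -55/728 (c = (2*(-111 + 28*2)/(7*(-4 + 2)))/(-104) = ((2/7)*(-111 + 56)/(-2))*(-1/104) = ((2/7)*(-½)*(-55))*(-1/104) = (55/7)*(-1/104) = -55/728 ≈ -0.075549)
(c + a(-5 - 1*7))*(-154) = (-55/728 + 11/(-5 - 1*7))*(-154) = (-55/728 + 11/(-5 - 7))*(-154) = (-55/728 + 11/(-12))*(-154) = (-55/728 + 11*(-1/12))*(-154) = (-55/728 - 11/12)*(-154) = -2167/2184*(-154) = 23837/156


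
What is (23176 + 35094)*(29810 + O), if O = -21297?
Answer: 496052510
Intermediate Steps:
(23176 + 35094)*(29810 + O) = (23176 + 35094)*(29810 - 21297) = 58270*8513 = 496052510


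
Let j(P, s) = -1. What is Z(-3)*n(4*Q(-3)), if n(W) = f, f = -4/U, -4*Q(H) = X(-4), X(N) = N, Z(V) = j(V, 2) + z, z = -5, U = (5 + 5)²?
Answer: 6/25 ≈ 0.24000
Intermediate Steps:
U = 100 (U = 10² = 100)
Z(V) = -6 (Z(V) = -1 - 5 = -6)
Q(H) = 1 (Q(H) = -¼*(-4) = 1)
f = -1/25 (f = -4/100 = -4*1/100 = -1/25 ≈ -0.040000)
n(W) = -1/25
Z(-3)*n(4*Q(-3)) = -6*(-1/25) = 6/25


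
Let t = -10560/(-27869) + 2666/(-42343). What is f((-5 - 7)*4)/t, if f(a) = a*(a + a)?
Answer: 2718851482368/186421663 ≈ 14584.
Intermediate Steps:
f(a) = 2*a² (f(a) = a*(2*a) = 2*a²)
t = 372843326/1180057067 (t = -10560*(-1/27869) + 2666*(-1/42343) = 10560/27869 - 2666/42343 = 372843326/1180057067 ≈ 0.31595)
f((-5 - 7)*4)/t = (2*((-5 - 7)*4)²)/(372843326/1180057067) = (2*(-12*4)²)*(1180057067/372843326) = (2*(-48)²)*(1180057067/372843326) = (2*2304)*(1180057067/372843326) = 4608*(1180057067/372843326) = 2718851482368/186421663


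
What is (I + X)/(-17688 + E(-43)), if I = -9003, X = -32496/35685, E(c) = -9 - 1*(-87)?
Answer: 107101517/209470950 ≈ 0.51130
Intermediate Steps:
E(c) = 78 (E(c) = -9 + 87 = 78)
X = -10832/11895 (X = -32496*1/35685 = -10832/11895 ≈ -0.91063)
(I + X)/(-17688 + E(-43)) = (-9003 - 10832/11895)/(-17688 + 78) = -107101517/11895/(-17610) = -107101517/11895*(-1/17610) = 107101517/209470950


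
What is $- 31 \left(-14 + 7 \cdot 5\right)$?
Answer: $-651$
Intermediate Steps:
$- 31 \left(-14 + 7 \cdot 5\right) = - 31 \left(-14 + 35\right) = \left(-31\right) 21 = -651$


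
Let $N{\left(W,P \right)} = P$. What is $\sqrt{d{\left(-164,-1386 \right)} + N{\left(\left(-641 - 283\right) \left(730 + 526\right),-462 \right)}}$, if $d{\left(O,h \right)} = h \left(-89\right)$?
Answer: $14 \sqrt{627} \approx 350.56$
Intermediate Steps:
$d{\left(O,h \right)} = - 89 h$
$\sqrt{d{\left(-164,-1386 \right)} + N{\left(\left(-641 - 283\right) \left(730 + 526\right),-462 \right)}} = \sqrt{\left(-89\right) \left(-1386\right) - 462} = \sqrt{123354 - 462} = \sqrt{122892} = 14 \sqrt{627}$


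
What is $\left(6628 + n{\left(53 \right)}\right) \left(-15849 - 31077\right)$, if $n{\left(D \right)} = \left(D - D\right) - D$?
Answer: $-308538450$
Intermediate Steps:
$n{\left(D \right)} = - D$ ($n{\left(D \right)} = 0 - D = - D$)
$\left(6628 + n{\left(53 \right)}\right) \left(-15849 - 31077\right) = \left(6628 - 53\right) \left(-15849 - 31077\right) = \left(6628 - 53\right) \left(-46926\right) = 6575 \left(-46926\right) = -308538450$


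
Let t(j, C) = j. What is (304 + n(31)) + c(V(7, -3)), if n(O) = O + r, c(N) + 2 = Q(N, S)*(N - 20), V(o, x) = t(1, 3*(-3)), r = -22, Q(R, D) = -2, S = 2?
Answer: 349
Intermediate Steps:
V(o, x) = 1
c(N) = 38 - 2*N (c(N) = -2 - 2*(N - 20) = -2 - 2*(-20 + N) = -2 + (40 - 2*N) = 38 - 2*N)
n(O) = -22 + O (n(O) = O - 22 = -22 + O)
(304 + n(31)) + c(V(7, -3)) = (304 + (-22 + 31)) + (38 - 2*1) = (304 + 9) + (38 - 2) = 313 + 36 = 349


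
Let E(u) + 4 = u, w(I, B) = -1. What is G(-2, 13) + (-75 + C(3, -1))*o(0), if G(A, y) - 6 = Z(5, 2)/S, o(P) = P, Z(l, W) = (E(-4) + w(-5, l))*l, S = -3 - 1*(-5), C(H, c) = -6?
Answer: -33/2 ≈ -16.500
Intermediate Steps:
E(u) = -4 + u
S = 2 (S = -3 + 5 = 2)
Z(l, W) = -9*l (Z(l, W) = ((-4 - 4) - 1)*l = (-8 - 1)*l = -9*l)
G(A, y) = -33/2 (G(A, y) = 6 - 9*5/2 = 6 - 45*½ = 6 - 45/2 = -33/2)
G(-2, 13) + (-75 + C(3, -1))*o(0) = -33/2 + (-75 - 6)*0 = -33/2 - 81*0 = -33/2 + 0 = -33/2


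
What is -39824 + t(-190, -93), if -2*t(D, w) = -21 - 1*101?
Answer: -39763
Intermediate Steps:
t(D, w) = 61 (t(D, w) = -(-21 - 1*101)/2 = -(-21 - 101)/2 = -½*(-122) = 61)
-39824 + t(-190, -93) = -39824 + 61 = -39763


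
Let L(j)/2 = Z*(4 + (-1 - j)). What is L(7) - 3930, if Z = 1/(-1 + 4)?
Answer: -11798/3 ≈ -3932.7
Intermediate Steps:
Z = ⅓ (Z = 1/3 = ⅓ ≈ 0.33333)
L(j) = 2 - 2*j/3 (L(j) = 2*((4 + (-1 - j))/3) = 2*((3 - j)/3) = 2*(1 - j/3) = 2 - 2*j/3)
L(7) - 3930 = (2 - ⅔*7) - 3930 = (2 - 14/3) - 3930 = -8/3 - 3930 = -11798/3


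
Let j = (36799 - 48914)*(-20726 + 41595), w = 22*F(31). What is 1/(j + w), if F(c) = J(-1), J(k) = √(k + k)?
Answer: -252827935/63921964716365193 - 22*I*√2/63921964716365193 ≈ -3.9553e-9 - 4.8673e-16*I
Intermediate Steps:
J(k) = √2*√k (J(k) = √(2*k) = √2*√k)
F(c) = I*√2 (F(c) = √2*√(-1) = √2*I = I*√2)
w = 22*I*√2 (w = 22*(I*√2) = 22*I*√2 ≈ 31.113*I)
j = -252827935 (j = -12115*20869 = -252827935)
1/(j + w) = 1/(-252827935 + 22*I*√2)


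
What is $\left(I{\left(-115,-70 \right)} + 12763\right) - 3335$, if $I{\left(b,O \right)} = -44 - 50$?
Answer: $9334$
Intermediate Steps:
$I{\left(b,O \right)} = -94$
$\left(I{\left(-115,-70 \right)} + 12763\right) - 3335 = \left(-94 + 12763\right) - 3335 = 12669 - 3335 = 9334$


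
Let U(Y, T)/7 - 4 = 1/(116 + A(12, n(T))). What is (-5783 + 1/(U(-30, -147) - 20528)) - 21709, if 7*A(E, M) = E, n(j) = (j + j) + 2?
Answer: -464393517716/16891951 ≈ -27492.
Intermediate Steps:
n(j) = 2 + 2*j (n(j) = 2*j + 2 = 2 + 2*j)
A(E, M) = E/7
U(Y, T) = 23121/824 (U(Y, T) = 28 + 7/(116 + (⅐)*12) = 28 + 7/(116 + 12/7) = 28 + 7/(824/7) = 28 + 7*(7/824) = 28 + 49/824 = 23121/824)
(-5783 + 1/(U(-30, -147) - 20528)) - 21709 = (-5783 + 1/(23121/824 - 20528)) - 21709 = (-5783 + 1/(-16891951/824)) - 21709 = (-5783 - 824/16891951) - 21709 = -97686153457/16891951 - 21709 = -464393517716/16891951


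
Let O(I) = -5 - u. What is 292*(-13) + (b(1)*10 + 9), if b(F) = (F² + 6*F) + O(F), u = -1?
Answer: -3757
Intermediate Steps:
O(I) = -4 (O(I) = -5 - 1*(-1) = -5 + 1 = -4)
b(F) = -4 + F² + 6*F (b(F) = (F² + 6*F) - 4 = -4 + F² + 6*F)
292*(-13) + (b(1)*10 + 9) = 292*(-13) + ((-4 + 1² + 6*1)*10 + 9) = -3796 + ((-4 + 1 + 6)*10 + 9) = -3796 + (3*10 + 9) = -3796 + (30 + 9) = -3796 + 39 = -3757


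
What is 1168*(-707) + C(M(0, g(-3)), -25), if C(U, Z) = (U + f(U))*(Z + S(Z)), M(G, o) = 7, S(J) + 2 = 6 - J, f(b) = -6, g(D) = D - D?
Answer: -825772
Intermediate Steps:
g(D) = 0
S(J) = 4 - J (S(J) = -2 + (6 - J) = 4 - J)
C(U, Z) = -24 + 4*U (C(U, Z) = (U - 6)*(Z + (4 - Z)) = (-6 + U)*4 = -24 + 4*U)
1168*(-707) + C(M(0, g(-3)), -25) = 1168*(-707) + (-24 + 4*7) = -825776 + (-24 + 28) = -825776 + 4 = -825772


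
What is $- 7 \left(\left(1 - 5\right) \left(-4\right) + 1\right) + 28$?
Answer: $-91$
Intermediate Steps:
$- 7 \left(\left(1 - 5\right) \left(-4\right) + 1\right) + 28 = - 7 \left(\left(-4\right) \left(-4\right) + 1\right) + 28 = - 7 \left(16 + 1\right) + 28 = \left(-7\right) 17 + 28 = -119 + 28 = -91$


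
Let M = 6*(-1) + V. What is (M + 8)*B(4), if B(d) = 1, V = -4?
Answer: -2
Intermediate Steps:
M = -10 (M = 6*(-1) - 4 = -6 - 4 = -10)
(M + 8)*B(4) = (-10 + 8)*1 = -2*1 = -2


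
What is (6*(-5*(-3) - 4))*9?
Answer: 594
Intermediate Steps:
(6*(-5*(-3) - 4))*9 = (6*(15 - 4))*9 = (6*11)*9 = 66*9 = 594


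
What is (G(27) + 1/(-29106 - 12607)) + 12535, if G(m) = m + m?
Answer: 525124956/41713 ≈ 12589.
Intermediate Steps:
G(m) = 2*m
(G(27) + 1/(-29106 - 12607)) + 12535 = (2*27 + 1/(-29106 - 12607)) + 12535 = (54 + 1/(-41713)) + 12535 = (54 - 1/41713) + 12535 = 2252501/41713 + 12535 = 525124956/41713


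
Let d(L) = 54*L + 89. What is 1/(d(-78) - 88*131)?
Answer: -1/15651 ≈ -6.3894e-5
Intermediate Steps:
d(L) = 89 + 54*L
1/(d(-78) - 88*131) = 1/((89 + 54*(-78)) - 88*131) = 1/((89 - 4212) - 11528) = 1/(-4123 - 11528) = 1/(-15651) = -1/15651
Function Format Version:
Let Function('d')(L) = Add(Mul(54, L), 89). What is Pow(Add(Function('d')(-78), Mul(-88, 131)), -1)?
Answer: Rational(-1, 15651) ≈ -6.3894e-5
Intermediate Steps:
Function('d')(L) = Add(89, Mul(54, L))
Pow(Add(Function('d')(-78), Mul(-88, 131)), -1) = Pow(Add(Add(89, Mul(54, -78)), Mul(-88, 131)), -1) = Pow(Add(Add(89, -4212), -11528), -1) = Pow(Add(-4123, -11528), -1) = Pow(-15651, -1) = Rational(-1, 15651)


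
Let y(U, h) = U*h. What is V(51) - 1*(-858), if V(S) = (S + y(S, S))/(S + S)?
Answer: 884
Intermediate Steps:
V(S) = (S + S²)/(2*S) (V(S) = (S + S*S)/(S + S) = (S + S²)/((2*S)) = (S + S²)*(1/(2*S)) = (S + S²)/(2*S))
V(51) - 1*(-858) = (½ + (½)*51) - 1*(-858) = (½ + 51/2) + 858 = 26 + 858 = 884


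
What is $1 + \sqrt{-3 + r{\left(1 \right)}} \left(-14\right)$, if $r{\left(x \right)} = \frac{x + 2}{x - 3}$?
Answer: $1 - 21 i \sqrt{2} \approx 1.0 - 29.698 i$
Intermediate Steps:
$r{\left(x \right)} = \frac{2 + x}{-3 + x}$
$1 + \sqrt{-3 + r{\left(1 \right)}} \left(-14\right) = 1 + \sqrt{-3 + \frac{2 + 1}{-3 + 1}} \left(-14\right) = 1 + \sqrt{-3 + \frac{1}{-2} \cdot 3} \left(-14\right) = 1 + \sqrt{-3 - \frac{3}{2}} \left(-14\right) = 1 + \sqrt{- \frac{9}{2}} \left(-14\right) = 1 + \frac{3 i \sqrt{2}}{2} \left(-14\right) = 1 - 21 i \sqrt{2}$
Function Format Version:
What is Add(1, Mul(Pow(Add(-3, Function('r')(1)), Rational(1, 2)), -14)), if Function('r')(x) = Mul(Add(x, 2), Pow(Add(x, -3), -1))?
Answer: Add(1, Mul(-21, I, Pow(2, Rational(1, 2)))) ≈ Add(1.0000, Mul(-29.698, I))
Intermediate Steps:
Function('r')(x) = Mul(Pow(Add(-3, x), -1), Add(2, x)) (Function('r')(x) = Mul(Add(2, x), Pow(Add(-3, x), -1)) = Mul(Pow(Add(-3, x), -1), Add(2, x)))
Add(1, Mul(Pow(Add(-3, Function('r')(1)), Rational(1, 2)), -14)) = Add(1, Mul(Pow(Add(-3, Mul(Pow(Add(-3, 1), -1), Add(2, 1))), Rational(1, 2)), -14)) = Add(1, Mul(Pow(Add(-3, Mul(Pow(-2, -1), 3)), Rational(1, 2)), -14)) = Add(1, Mul(Pow(Add(-3, Mul(Rational(-1, 2), 3)), Rational(1, 2)), -14)) = Add(1, Mul(Pow(Add(-3, Rational(-3, 2)), Rational(1, 2)), -14)) = Add(1, Mul(Pow(Rational(-9, 2), Rational(1, 2)), -14)) = Add(1, Mul(Mul(Rational(3, 2), I, Pow(2, Rational(1, 2))), -14)) = Add(1, Mul(-21, I, Pow(2, Rational(1, 2))))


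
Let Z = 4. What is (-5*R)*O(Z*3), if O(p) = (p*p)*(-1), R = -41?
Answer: -29520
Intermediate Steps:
O(p) = -p**2 (O(p) = p**2*(-1) = -p**2)
(-5*R)*O(Z*3) = (-5*(-41))*(-(4*3)**2) = 205*(-1*12**2) = 205*(-1*144) = 205*(-144) = -29520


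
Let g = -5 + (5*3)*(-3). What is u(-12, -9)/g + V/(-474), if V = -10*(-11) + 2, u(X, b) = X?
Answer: 22/5925 ≈ 0.0037131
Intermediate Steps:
g = -50 (g = -5 + 15*(-3) = -5 - 45 = -50)
V = 112 (V = 110 + 2 = 112)
u(-12, -9)/g + V/(-474) = -12/(-50) + 112/(-474) = -12*(-1/50) + 112*(-1/474) = 6/25 - 56/237 = 22/5925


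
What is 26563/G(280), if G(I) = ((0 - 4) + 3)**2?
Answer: 26563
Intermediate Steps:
G(I) = 1 (G(I) = (-4 + 3)**2 = (-1)**2 = 1)
26563/G(280) = 26563/1 = 26563*1 = 26563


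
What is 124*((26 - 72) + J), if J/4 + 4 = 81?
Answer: 32488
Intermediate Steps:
J = 308 (J = -16 + 4*81 = -16 + 324 = 308)
124*((26 - 72) + J) = 124*((26 - 72) + 308) = 124*(-46 + 308) = 124*262 = 32488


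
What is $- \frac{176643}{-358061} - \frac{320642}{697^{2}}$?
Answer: $- \frac{28994635975}{173949256349} \approx -0.16668$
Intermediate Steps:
$- \frac{176643}{-358061} - \frac{320642}{697^{2}} = \left(-176643\right) \left(- \frac{1}{358061}\right) - \frac{320642}{485809} = \frac{176643}{358061} - \frac{320642}{485809} = - \frac{28994635975}{173949256349}$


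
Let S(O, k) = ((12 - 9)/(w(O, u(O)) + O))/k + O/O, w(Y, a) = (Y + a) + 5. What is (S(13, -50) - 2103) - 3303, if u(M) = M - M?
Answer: -8377753/1550 ≈ -5405.0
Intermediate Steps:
u(M) = 0
w(Y, a) = 5 + Y + a
S(O, k) = 1 + 3/(k*(5 + 2*O)) (S(O, k) = ((12 - 9)/((5 + O + 0) + O))/k + O/O = (3/((5 + O) + O))/k + 1 = (3/(5 + 2*O))/k + 1 = 3/(k*(5 + 2*O)) + 1 = 1 + 3/(k*(5 + 2*O)))
(S(13, -50) - 2103) - 3303 = ((3 + 13*(-50) - 50*(5 + 13))/((-50)*(5 + 2*13)) - 2103) - 3303 = (-(3 - 650 - 50*18)/(50*(5 + 26)) - 2103) - 3303 = (-1/50*(3 - 650 - 900)/31 - 2103) - 3303 = (-1/50*1/31*(-1547) - 2103) - 3303 = (1547/1550 - 2103) - 3303 = -3258103/1550 - 3303 = -8377753/1550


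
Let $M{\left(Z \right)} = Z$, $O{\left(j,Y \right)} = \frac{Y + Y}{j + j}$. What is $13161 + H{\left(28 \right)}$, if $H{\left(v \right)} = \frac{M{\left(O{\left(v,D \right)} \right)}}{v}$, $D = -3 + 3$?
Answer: $13161$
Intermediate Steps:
$D = 0$
$O{\left(j,Y \right)} = \frac{Y}{j}$ ($O{\left(j,Y \right)} = \frac{2 Y}{2 j} = 2 Y \frac{1}{2 j} = \frac{Y}{j}$)
$H{\left(v \right)} = 0$ ($H{\left(v \right)} = \frac{0 \frac{1}{v}}{v} = \frac{0}{v} = 0$)
$13161 + H{\left(28 \right)} = 13161 + 0 = 13161$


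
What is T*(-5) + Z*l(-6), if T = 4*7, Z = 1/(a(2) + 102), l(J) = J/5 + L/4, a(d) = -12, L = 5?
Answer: -251999/1800 ≈ -140.00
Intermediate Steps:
l(J) = 5/4 + J/5 (l(J) = J/5 + 5/4 = 5/4 + J/5)
Z = 1/90 (Z = 1/(-12 + 102) = 1/90 ≈ 0.011111)
T = 28
T*(-5) + Z*l(-6) = 28*(-5) + (5/4 + (⅕)*(-6))/90 = -140 + (5/4 - 6/5)/90 = -140 + (1/90)*(1/20) = -140 + 1/1800 = -251999/1800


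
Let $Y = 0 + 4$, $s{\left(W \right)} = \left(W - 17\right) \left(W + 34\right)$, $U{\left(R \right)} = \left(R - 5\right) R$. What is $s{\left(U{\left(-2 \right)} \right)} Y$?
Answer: $-576$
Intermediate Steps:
$U{\left(R \right)} = R \left(-5 + R\right)$ ($U{\left(R \right)} = \left(-5 + R\right) R = R \left(-5 + R\right)$)
$s{\left(W \right)} = \left(-17 + W\right) \left(34 + W\right)$
$Y = 4$
$s{\left(U{\left(-2 \right)} \right)} Y = \left(-578 + \left(- 2 \left(-5 - 2\right)\right)^{2} + 17 \left(- 2 \left(-5 - 2\right)\right)\right) 4 = \left(-578 + \left(\left(-2\right) \left(-7\right)\right)^{2} + 17 \left(\left(-2\right) \left(-7\right)\right)\right) 4 = \left(-578 + 14^{2} + 17 \cdot 14\right) 4 = \left(-578 + 196 + 238\right) 4 = \left(-144\right) 4 = -576$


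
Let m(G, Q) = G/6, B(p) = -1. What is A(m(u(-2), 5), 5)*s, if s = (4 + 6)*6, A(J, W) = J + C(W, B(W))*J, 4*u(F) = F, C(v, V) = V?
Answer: 0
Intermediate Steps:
u(F) = F/4
m(G, Q) = G/6 (m(G, Q) = G*(1/6) = G/6)
A(J, W) = 0 (A(J, W) = J - J = 0)
s = 60 (s = 10*6 = 60)
A(m(u(-2), 5), 5)*s = 0*60 = 0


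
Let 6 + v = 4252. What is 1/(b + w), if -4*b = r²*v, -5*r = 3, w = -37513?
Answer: -50/1894757 ≈ -2.6389e-5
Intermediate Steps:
v = 4246 (v = -6 + 4252 = 4246)
r = -⅗ (r = -⅕*3 = -⅗ ≈ -0.60000)
b = -19107/50 (b = -(-⅗)²*4246/4 = -9*4246/100 = -¼*38214/25 = -19107/50 ≈ -382.14)
1/(b + w) = 1/(-19107/50 - 37513) = 1/(-1894757/50) = -50/1894757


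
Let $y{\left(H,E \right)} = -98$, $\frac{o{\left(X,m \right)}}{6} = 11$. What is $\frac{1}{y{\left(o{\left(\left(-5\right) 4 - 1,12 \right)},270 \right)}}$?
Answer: $- \frac{1}{98} \approx -0.010204$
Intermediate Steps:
$o{\left(X,m \right)} = 66$ ($o{\left(X,m \right)} = 6 \cdot 11 = 66$)
$\frac{1}{y{\left(o{\left(\left(-5\right) 4 - 1,12 \right)},270 \right)}} = \frac{1}{-98} = - \frac{1}{98}$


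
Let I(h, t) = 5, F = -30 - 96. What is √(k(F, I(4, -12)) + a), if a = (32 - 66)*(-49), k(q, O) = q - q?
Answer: 7*√34 ≈ 40.817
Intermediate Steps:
F = -126
k(q, O) = 0
a = 1666 (a = -34*(-49) = 1666)
√(k(F, I(4, -12)) + a) = √(0 + 1666) = √1666 = 7*√34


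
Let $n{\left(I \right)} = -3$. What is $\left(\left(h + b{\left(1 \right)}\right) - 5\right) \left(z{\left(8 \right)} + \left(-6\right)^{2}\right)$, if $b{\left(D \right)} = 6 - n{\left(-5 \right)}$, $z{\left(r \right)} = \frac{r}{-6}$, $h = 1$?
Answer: $\frac{520}{3} \approx 173.33$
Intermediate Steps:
$z{\left(r \right)} = - \frac{r}{6}$ ($z{\left(r \right)} = r \left(- \frac{1}{6}\right) = - \frac{r}{6}$)
$b{\left(D \right)} = 9$ ($b{\left(D \right)} = 6 - -3 = 6 + 3 = 9$)
$\left(\left(h + b{\left(1 \right)}\right) - 5\right) \left(z{\left(8 \right)} + \left(-6\right)^{2}\right) = \left(\left(1 + 9\right) - 5\right) \left(\left(- \frac{1}{6}\right) 8 + \left(-6\right)^{2}\right) = \left(10 - 5\right) \left(- \frac{4}{3} + 36\right) = 5 \cdot \frac{104}{3} = \frac{520}{3}$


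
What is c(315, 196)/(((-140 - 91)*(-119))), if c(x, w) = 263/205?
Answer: 263/5635245 ≈ 4.6671e-5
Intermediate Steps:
c(x, w) = 263/205 (c(x, w) = 263*(1/205) = 263/205)
c(315, 196)/(((-140 - 91)*(-119))) = 263/(205*(((-140 - 91)*(-119)))) = 263/(205*((-231*(-119)))) = (263/205)/27489 = (263/205)*(1/27489) = 263/5635245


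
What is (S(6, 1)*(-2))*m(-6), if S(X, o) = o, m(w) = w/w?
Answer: -2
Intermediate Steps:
m(w) = 1
(S(6, 1)*(-2))*m(-6) = (1*(-2))*1 = -2*1 = -2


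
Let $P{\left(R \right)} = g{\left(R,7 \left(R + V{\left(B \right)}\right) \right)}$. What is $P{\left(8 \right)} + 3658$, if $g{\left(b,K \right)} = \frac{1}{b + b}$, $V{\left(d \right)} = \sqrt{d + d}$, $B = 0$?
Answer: $\frac{58529}{16} \approx 3658.1$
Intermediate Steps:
$V{\left(d \right)} = \sqrt{2} \sqrt{d}$ ($V{\left(d \right)} = \sqrt{2 d} = \sqrt{2} \sqrt{d}$)
$g{\left(b,K \right)} = \frac{1}{2 b}$
$P{\left(R \right)} = \frac{1}{2 R}$
$P{\left(8 \right)} + 3658 = \frac{1}{2 \cdot 8} + 3658 = \frac{1}{2} \cdot \frac{1}{8} + 3658 = \frac{1}{16} + 3658 = \frac{58529}{16}$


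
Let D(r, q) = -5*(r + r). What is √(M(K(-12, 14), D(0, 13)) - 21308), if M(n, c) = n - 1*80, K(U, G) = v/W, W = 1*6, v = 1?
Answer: I*√769962/6 ≈ 146.25*I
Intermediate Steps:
W = 6
K(U, G) = ⅙ (K(U, G) = 1/6 = 1*(⅙) = ⅙)
D(r, q) = -10*r
M(n, c) = -80 + n (M(n, c) = n - 80 = -80 + n)
√(M(K(-12, 14), D(0, 13)) - 21308) = √((-80 + ⅙) - 21308) = √(-479/6 - 21308) = √(-128327/6) = I*√769962/6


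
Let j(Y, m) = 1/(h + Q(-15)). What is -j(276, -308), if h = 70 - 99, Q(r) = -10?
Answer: 1/39 ≈ 0.025641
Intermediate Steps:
h = -29
j(Y, m) = -1/39 (j(Y, m) = 1/(-29 - 10) = 1/(-39) = -1/39)
-j(276, -308) = -1*(-1/39) = 1/39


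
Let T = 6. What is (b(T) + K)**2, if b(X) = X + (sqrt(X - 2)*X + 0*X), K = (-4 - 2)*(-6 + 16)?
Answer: 1764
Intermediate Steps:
K = -60 (K = -6*10 = -60)
b(X) = X + X*sqrt(-2 + X) (b(X) = X + (sqrt(-2 + X)*X + 0) = X + (X*sqrt(-2 + X) + 0) = X + X*sqrt(-2 + X))
(b(T) + K)**2 = (6*(1 + sqrt(-2 + 6)) - 60)**2 = (6*(1 + sqrt(4)) - 60)**2 = (6*(1 + 2) - 60)**2 = (6*3 - 60)**2 = (18 - 60)**2 = (-42)**2 = 1764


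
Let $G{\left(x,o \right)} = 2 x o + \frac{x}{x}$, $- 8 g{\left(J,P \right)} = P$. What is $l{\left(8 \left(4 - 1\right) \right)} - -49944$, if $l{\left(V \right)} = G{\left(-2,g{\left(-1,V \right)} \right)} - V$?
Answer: $49933$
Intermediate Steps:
$g{\left(J,P \right)} = - \frac{P}{8}$
$G{\left(x,o \right)} = 1 + 2 o x$ ($G{\left(x,o \right)} = 2 o x + 1 = 1 + 2 o x$)
$l{\left(V \right)} = 1 - \frac{V}{2}$ ($l{\left(V \right)} = \left(1 + 2 \left(- \frac{V}{8}\right) \left(-2\right)\right) - V = \left(1 + \frac{V}{2}\right) - V = 1 - \frac{V}{2}$)
$l{\left(8 \left(4 - 1\right) \right)} - -49944 = \left(1 - \frac{8 \left(4 - 1\right)}{2}\right) - -49944 = \left(1 - \frac{8 \cdot 3}{2}\right) + 49944 = \left(1 - 12\right) + 49944 = -11 + 49944 = 49933$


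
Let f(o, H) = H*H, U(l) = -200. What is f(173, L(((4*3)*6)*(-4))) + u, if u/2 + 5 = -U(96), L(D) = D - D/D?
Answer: 83911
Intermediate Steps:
L(D) = -1 + D (L(D) = D - 1*1 = D - 1 = -1 + D)
u = 390 (u = -10 + 2*(-1*(-200)) = -10 + 2*200 = -10 + 400 = 390)
f(o, H) = H²
f(173, L(((4*3)*6)*(-4))) + u = (-1 + ((4*3)*6)*(-4))² + 390 = (-1 + (12*6)*(-4))² + 390 = (-1 + 72*(-4))² + 390 = (-1 - 288)² + 390 = (-289)² + 390 = 83521 + 390 = 83911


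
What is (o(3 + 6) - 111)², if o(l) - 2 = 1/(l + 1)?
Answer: 1185921/100 ≈ 11859.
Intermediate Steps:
o(l) = 2 + 1/(1 + l) (o(l) = 2 + 1/(l + 1) = 2 + 1/(1 + l))
(o(3 + 6) - 111)² = ((3 + 2*(3 + 6))/(1 + (3 + 6)) - 111)² = ((3 + 2*9)/(1 + 9) - 111)² = ((3 + 18)/10 - 111)² = ((⅒)*21 - 111)² = (21/10 - 111)² = (-1089/10)² = 1185921/100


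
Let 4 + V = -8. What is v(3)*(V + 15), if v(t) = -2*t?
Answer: -18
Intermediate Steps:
V = -12 (V = -4 - 8 = -12)
v(3)*(V + 15) = (-2*3)*(-12 + 15) = -6*3 = -18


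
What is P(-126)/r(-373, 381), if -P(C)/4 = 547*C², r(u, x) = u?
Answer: 34736688/373 ≈ 93128.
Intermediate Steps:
P(C) = -2188*C²
P(-126)/r(-373, 381) = -2188*(-126)²/(-373) = -2188*15876*(-1/373) = -34736688*(-1/373) = 34736688/373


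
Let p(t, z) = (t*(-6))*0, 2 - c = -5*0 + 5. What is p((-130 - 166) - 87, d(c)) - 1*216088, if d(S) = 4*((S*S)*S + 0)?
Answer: -216088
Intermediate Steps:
c = -3 (c = 2 - (-5*0 + 5) = 2 - (0 + 5) = 2 - 1*5 = 2 - 5 = -3)
d(S) = 4*S³ (d(S) = 4*(S²*S + 0) = 4*(S³ + 0) = 4*S³)
p(t, z) = 0 (p(t, z) = -6*t*0 = 0)
p((-130 - 166) - 87, d(c)) - 1*216088 = 0 - 1*216088 = 0 - 216088 = -216088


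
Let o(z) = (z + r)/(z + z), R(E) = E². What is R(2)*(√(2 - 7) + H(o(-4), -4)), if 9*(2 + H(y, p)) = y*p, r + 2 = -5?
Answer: -94/9 + 4*I*√5 ≈ -10.444 + 8.9443*I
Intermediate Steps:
r = -7 (r = -2 - 5 = -7)
o(z) = (-7 + z)/(2*z) (o(z) = (z - 7)/(z + z) = (-7 + z)/((2*z)) = (-7 + z)*(1/(2*z)) = (-7 + z)/(2*z))
H(y, p) = -2 + p*y/9 (H(y, p) = -2 + (y*p)/9 = -2 + (p*y)/9 = -2 + p*y/9)
R(2)*(√(2 - 7) + H(o(-4), -4)) = 2²*(√(2 - 7) + (-2 + (⅑)*(-4)*((½)*(-7 - 4)/(-4)))) = 4*(√(-5) + (-2 + (⅑)*(-4)*((½)*(-¼)*(-11)))) = 4*(I*√5 + (-2 + (⅑)*(-4)*(11/8))) = 4*(I*√5 + (-2 - 11/18)) = 4*(I*√5 - 47/18) = 4*(-47/18 + I*√5) = -94/9 + 4*I*√5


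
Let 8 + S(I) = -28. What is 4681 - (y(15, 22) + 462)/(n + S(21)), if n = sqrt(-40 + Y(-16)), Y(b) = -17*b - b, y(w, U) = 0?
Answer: 615290/131 + 231*sqrt(62)/262 ≈ 4703.8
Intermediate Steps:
S(I) = -36 (S(I) = -8 - 28 = -36)
Y(b) = -18*b
n = 2*sqrt(62) (n = sqrt(-40 - 18*(-16)) = sqrt(-40 + 288) = sqrt(248) = 2*sqrt(62) ≈ 15.748)
4681 - (y(15, 22) + 462)/(n + S(21)) = 4681 - (0 + 462)/(2*sqrt(62) - 36) = 4681 - 462/(-36 + 2*sqrt(62))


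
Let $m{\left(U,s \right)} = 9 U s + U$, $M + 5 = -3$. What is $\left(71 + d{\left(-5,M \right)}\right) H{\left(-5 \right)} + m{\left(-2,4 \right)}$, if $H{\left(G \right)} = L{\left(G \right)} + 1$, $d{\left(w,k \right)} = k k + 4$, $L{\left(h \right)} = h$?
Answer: $-630$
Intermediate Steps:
$M = -8$ ($M = -5 - 3 = -8$)
$d{\left(w,k \right)} = 4 + k^{2}$ ($d{\left(w,k \right)} = k^{2} + 4 = 4 + k^{2}$)
$m{\left(U,s \right)} = U + 9 U s$ ($m{\left(U,s \right)} = 9 U s + U = U + 9 U s$)
$H{\left(G \right)} = 1 + G$ ($H{\left(G \right)} = G + 1 = 1 + G$)
$\left(71 + d{\left(-5,M \right)}\right) H{\left(-5 \right)} + m{\left(-2,4 \right)} = \left(71 + \left(4 + \left(-8\right)^{2}\right)\right) \left(1 - 5\right) - 2 \left(1 + 9 \cdot 4\right) = \left(71 + \left(4 + 64\right)\right) \left(-4\right) - 2 \left(1 + 36\right) = \left(71 + 68\right) \left(-4\right) - 74 = 139 \left(-4\right) - 74 = -556 - 74 = -630$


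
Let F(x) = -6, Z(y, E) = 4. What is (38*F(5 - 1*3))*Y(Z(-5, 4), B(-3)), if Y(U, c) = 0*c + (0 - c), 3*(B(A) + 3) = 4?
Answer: -380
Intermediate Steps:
B(A) = -5/3 (B(A) = -3 + (1/3)*4 = -3 + 4/3 = -5/3)
Y(U, c) = -c (Y(U, c) = 0 - c = -c)
(38*F(5 - 1*3))*Y(Z(-5, 4), B(-3)) = (38*(-6))*(-1*(-5/3)) = -228*5/3 = -380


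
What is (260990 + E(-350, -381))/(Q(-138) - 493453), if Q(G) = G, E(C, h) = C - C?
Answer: -260990/493591 ≈ -0.52876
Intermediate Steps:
E(C, h) = 0
(260990 + E(-350, -381))/(Q(-138) - 493453) = (260990 + 0)/(-138 - 493453) = 260990/(-493591) = 260990*(-1/493591) = -260990/493591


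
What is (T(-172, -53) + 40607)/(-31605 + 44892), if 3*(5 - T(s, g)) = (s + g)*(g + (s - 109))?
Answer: 15562/13287 ≈ 1.1712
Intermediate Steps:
T(s, g) = 5 - (g + s)*(-109 + g + s)/3 (T(s, g) = 5 - (s + g)*(g + (s - 109))/3 = 5 - (g + s)*(g + (-109 + s))/3 = 5 - (g + s)*(-109 + g + s)/3)
(T(-172, -53) + 40607)/(-31605 + 44892) = ((5 - ⅓*(-53)² - ⅓*(-172)² + (109/3)*(-53) + (109/3)*(-172) - ⅔*(-53)*(-172)) + 40607)/(-31605 + 44892) = ((5 - ⅓*2809 - ⅓*29584 - 5777/3 - 18748/3 - 18232/3) + 40607)/13287 = ((5 - 2809/3 - 29584/3 - 5777/3 - 18748/3 - 18232/3) + 40607)*(1/13287) = (-25045 + 40607)*(1/13287) = 15562*(1/13287) = 15562/13287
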